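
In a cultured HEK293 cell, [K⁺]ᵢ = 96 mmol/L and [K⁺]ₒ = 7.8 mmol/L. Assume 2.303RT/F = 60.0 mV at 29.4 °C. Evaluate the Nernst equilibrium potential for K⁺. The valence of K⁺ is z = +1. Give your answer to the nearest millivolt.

E = (60.0/z) · log₁₀([K⁺]_out/[K⁺]_in) with z = +1.
= (60.0/1) · log₁₀(7.8/96) = 60.00 · log₁₀(0.08125)
= 60.00 · (-1.0902) = -65.41 mV

-65 mV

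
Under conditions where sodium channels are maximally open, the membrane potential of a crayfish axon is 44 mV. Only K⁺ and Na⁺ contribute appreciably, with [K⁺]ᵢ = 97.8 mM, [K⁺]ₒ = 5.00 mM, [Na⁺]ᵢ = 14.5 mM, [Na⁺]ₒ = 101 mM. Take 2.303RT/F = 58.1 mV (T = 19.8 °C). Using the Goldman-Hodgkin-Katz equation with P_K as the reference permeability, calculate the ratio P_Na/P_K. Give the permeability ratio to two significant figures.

Let α = P_Na/P_K. GHK: Vm = 58.1·log₁₀[(Kₒ + α·Naₒ)/(Kᵢ + α·Naᵢ)].
10^(Vm/58.1) = 10^(44.0/58.1) = 5.7189
So 5.7189·(Kᵢ + α·Naᵢ) = Kₒ + α·Naₒ → α = (5.7189·97.8 − 5.0) / (101.0 − 5.7189·14.5)
α = (559.3 − 5.0) / (101.0 − 82.92) = 554.3/18.08 = 30.67

31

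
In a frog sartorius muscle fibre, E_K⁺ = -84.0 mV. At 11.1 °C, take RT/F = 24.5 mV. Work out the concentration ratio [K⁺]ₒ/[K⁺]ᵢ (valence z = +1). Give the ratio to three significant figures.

ln([out]/[in]) = E·z/(24.5) = -84.0 × 1 / 24.5 = -3.4286
[out]/[in] = e^(-3.4286) = 0.03243

0.0324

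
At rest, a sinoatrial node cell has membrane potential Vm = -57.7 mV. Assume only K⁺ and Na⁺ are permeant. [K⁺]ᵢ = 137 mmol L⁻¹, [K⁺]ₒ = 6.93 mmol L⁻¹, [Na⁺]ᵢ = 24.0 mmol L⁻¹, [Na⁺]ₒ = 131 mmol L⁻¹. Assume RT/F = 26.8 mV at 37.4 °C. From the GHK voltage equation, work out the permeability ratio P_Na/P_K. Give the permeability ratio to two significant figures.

Let α = P_Na/P_K. GHK: Vm = 26.8·ln[(Kₒ + α·Naₒ)/(Kᵢ + α·Naᵢ)].
e^(Vm/26.8) = e^(-57.7/26.8) = 0.11614
So 0.11614·(Kᵢ + α·Naᵢ) = Kₒ + α·Naₒ → α = (0.11614·137.0 − 6.93) / (131.0 − 0.11614·24.0)
α = (15.91 − 6.93) / (131.0 − 2.787) = 8.981/128.2 = 0.07005

0.070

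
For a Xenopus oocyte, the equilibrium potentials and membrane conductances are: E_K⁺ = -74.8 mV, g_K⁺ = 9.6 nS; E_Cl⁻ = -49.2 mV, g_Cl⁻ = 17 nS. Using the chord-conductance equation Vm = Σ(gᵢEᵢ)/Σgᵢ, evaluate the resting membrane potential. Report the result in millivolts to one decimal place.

Σ gᵢEᵢ = 9.6·(-74.8) + 17·(-49.2) = -1554.48
Σ gᵢ = 9.6 + 17 = 26.6
Vm = -1554.48 / 26.6 = -58.44 mV

-58.4 mV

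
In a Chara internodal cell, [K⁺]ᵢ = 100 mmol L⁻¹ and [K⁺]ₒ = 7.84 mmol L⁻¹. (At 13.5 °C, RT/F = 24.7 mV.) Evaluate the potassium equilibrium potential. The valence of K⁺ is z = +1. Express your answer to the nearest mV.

E = (24.7/z) · ln([K⁺]_out/[K⁺]_in) with z = +1.
= (24.7/1) · ln(7.84/100) = 24.70 · ln(0.0784)
= 24.70 · (-2.5459) = -62.88 mV

-63 mV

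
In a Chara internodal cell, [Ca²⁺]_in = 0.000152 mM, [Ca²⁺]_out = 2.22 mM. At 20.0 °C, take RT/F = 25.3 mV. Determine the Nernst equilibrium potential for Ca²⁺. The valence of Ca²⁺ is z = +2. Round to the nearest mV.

121 mV

E = (25.3/z) · ln([Ca²⁺]_out/[Ca²⁺]_in) with z = +2.
= (25.3/2) · ln(2.22/0.000152) = 12.65 · ln(1.461e+04)
= 12.65 · (9.5891) = 121.30 mV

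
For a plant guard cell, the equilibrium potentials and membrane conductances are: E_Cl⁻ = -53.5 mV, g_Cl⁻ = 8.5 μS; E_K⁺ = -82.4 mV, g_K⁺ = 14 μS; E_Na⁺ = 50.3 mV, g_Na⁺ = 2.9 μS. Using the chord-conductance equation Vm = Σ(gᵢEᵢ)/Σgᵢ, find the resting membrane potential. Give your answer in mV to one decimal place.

-57.6 mV

Σ gᵢEᵢ = 8.5·(-53.5) + 14·(-82.4) + 2.9·(50.3) = -1462.48
Σ gᵢ = 8.5 + 14 + 2.9 = 25.4
Vm = -1462.48 / 25.4 = -57.58 mV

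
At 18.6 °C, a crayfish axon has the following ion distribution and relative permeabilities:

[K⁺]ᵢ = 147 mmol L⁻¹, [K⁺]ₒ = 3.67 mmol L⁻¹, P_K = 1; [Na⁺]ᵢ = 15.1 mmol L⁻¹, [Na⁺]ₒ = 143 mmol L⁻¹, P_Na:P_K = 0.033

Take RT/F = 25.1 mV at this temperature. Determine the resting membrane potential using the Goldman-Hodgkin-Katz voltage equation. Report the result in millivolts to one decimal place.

-72.0 mV

Vm = 25.1 · ln[(Σ P·[cation]ₒ + Σ P·[anion]ᵢ) / (Σ P·[cation]ᵢ + Σ P·[anion]ₒ)]
Numerator = 1×3.67 + 0.033×143 = 8.389
Denominator = 1×147 + 0.033×15.1 = 147.5
Vm = 25.1 · ln(0.056875) = 25.1 × (-2.8669) = -71.96 mV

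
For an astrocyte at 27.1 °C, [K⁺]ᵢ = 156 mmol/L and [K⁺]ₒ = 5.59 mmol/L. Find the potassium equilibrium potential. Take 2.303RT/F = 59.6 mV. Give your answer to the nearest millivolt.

-86 mV

E = (59.6/z) · log₁₀([K⁺]_out/[K⁺]_in) with z = +1.
= (59.6/1) · log₁₀(5.59/156) = 59.60 · log₁₀(0.03583)
= 59.60 · (-1.4457) = -86.16 mV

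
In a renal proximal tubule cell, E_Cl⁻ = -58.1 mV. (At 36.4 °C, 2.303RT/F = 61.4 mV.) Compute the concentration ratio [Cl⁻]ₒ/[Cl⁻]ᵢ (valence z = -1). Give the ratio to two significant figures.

8.8

log₁₀([out]/[in]) = E·z/(61.4) = -58.1 × -1 / 61.4 = 0.9463
[out]/[in] = 10^(0.9463) = 8.836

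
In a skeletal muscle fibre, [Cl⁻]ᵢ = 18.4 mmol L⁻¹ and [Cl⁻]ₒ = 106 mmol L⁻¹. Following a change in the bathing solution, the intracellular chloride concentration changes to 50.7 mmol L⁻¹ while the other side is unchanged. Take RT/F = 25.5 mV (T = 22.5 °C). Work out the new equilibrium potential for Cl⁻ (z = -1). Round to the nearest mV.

-19 mV

After the shift: [Cl⁻]_out = 106, [Cl⁻]_in = 50.7 mmol L⁻¹.
E_new = (25.5/-1)·ln(106/50.7) = -25.50 · (0.7375) = -18.81 mV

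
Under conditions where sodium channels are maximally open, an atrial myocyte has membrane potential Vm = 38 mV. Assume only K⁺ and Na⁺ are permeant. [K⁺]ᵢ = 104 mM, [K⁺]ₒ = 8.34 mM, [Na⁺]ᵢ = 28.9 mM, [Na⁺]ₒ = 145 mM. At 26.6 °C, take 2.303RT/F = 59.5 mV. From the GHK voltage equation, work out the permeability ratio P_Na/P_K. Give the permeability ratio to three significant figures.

23.1

Let α = P_Na/P_K. GHK: Vm = 59.5·log₁₀[(Kₒ + α·Naₒ)/(Kᵢ + α·Naᵢ)].
10^(Vm/59.5) = 10^(38.0/59.5) = 4.3517
So 4.3517·(Kᵢ + α·Naᵢ) = Kₒ + α·Naₒ → α = (4.3517·104.0 − 8.34) / (145.0 − 4.3517·28.9)
α = (452.6 − 8.34) / (145.0 − 125.8) = 444.2/19.24 = 23.09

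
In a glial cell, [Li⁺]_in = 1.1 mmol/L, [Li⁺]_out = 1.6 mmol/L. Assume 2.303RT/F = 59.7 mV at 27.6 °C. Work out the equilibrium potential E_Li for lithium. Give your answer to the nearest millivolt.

10 mV

E = (59.7/z) · log₁₀([Li⁺]_out/[Li⁺]_in) with z = +1.
= (59.7/1) · log₁₀(1.6/1.1) = 59.70 · log₁₀(1.455)
= 59.70 · (0.1627) = 9.71 mV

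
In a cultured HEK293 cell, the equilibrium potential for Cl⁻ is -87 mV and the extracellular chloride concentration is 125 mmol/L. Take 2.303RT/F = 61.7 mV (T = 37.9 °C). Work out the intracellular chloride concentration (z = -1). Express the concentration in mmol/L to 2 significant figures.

4.9 mmol/L

Nernst: E = (61.7/-1) · log₁₀([out]/[in]), so log₁₀([out]/[in]) = -87.0 × -1 / 61.7 = 1.4100.
[out]/[in] = 10^(1.4100) = 25.71.
[in] = 125 / 25.71 = 4.863 mmol/L.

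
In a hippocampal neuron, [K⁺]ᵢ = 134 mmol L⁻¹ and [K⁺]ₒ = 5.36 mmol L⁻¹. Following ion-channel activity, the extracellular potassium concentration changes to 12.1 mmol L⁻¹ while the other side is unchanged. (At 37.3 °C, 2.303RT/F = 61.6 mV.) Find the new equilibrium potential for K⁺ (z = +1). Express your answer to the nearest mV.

After the shift: [K⁺]_out = 12.1, [K⁺]_in = 134 mmol L⁻¹.
E_new = (61.6/1)·log₁₀(12.1/134) = 61.60 · (-1.0443) = -64.33 mV

-64 mV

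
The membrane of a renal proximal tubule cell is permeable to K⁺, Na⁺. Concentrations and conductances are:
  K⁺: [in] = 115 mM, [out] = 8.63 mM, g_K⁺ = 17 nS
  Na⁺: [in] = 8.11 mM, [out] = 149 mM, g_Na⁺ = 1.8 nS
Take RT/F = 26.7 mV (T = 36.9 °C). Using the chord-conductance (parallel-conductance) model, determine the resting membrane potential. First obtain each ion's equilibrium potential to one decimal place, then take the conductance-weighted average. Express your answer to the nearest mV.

E_K⁺ = (26.7/1)·ln(8.63/115) = -69.1 mV
E_Na⁺ = (26.7/1)·ln(149/8.11) = 77.7 mV
Vm = (Σ gᵢEᵢ)/(Σ gᵢ) = (17·-69.1 + 1.8·77.7) / (17 + 1.8)
= -1034.84 / 18.8 = -55.04 mV

-55 mV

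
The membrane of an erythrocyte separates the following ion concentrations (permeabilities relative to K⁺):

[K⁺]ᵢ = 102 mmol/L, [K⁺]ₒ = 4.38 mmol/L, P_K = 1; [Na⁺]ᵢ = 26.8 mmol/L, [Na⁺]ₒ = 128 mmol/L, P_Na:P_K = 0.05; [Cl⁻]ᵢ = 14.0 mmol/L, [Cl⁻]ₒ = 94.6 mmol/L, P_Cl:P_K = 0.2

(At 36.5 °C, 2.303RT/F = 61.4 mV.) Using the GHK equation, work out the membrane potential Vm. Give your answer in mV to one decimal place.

-58.6 mV

Vm = 61.4 · log₁₀[(Σ P·[cation]ₒ + Σ P·[anion]ᵢ) / (Σ P·[cation]ᵢ + Σ P·[anion]ₒ)]
Numerator = 1×4.38 + 0.05×128 + 0.2×14.0 = 13.58
Denominator = 1×102 + 0.05×26.8 + 0.2×94.6 = 122.3
Vm = 61.4 · log₁₀(0.11107) = 61.4 × (-0.9544) = -58.60 mV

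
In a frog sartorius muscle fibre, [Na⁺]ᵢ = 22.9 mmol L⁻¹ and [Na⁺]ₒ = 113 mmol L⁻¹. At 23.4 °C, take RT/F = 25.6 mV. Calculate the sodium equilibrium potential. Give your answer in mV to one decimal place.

40.9 mV

E = (25.6/z) · ln([Na⁺]_out/[Na⁺]_in) with z = +1.
= (25.6/1) · ln(113/22.9) = 25.60 · ln(4.934)
= 25.60 · (1.5963) = 40.86 mV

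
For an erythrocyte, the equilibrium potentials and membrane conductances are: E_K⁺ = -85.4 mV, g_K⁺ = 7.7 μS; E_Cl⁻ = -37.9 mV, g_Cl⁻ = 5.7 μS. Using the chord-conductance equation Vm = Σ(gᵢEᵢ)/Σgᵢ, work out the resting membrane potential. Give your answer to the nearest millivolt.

Σ gᵢEᵢ = 7.7·(-85.4) + 5.7·(-37.9) = -873.61
Σ gᵢ = 7.7 + 5.7 = 13.4
Vm = -873.61 / 13.4 = -65.19 mV

-65 mV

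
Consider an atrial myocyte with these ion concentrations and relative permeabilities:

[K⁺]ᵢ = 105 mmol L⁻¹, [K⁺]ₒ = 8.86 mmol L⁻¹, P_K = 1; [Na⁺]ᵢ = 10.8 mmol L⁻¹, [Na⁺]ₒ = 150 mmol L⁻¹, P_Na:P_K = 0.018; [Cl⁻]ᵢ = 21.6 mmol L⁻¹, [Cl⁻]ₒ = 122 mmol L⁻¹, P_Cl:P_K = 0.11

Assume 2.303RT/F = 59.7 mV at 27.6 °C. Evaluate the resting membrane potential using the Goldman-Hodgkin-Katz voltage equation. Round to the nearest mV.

-56 mV

Vm = 59.7 · log₁₀[(Σ P·[cation]ₒ + Σ P·[anion]ᵢ) / (Σ P·[cation]ᵢ + Σ P·[anion]ₒ)]
Numerator = 1×8.86 + 0.018×150 + 0.11×21.6 = 13.94
Denominator = 1×105 + 0.018×10.8 + 0.11×122 = 118.6
Vm = 59.7 · log₁₀(0.11749) = 59.7 × (-0.9300) = -55.52 mV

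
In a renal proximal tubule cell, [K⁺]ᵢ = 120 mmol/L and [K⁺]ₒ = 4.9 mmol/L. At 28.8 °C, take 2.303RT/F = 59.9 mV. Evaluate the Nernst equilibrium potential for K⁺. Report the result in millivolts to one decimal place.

-83.2 mV

E = (59.9/z) · log₁₀([K⁺]_out/[K⁺]_in) with z = +1.
= (59.9/1) · log₁₀(4.9/120) = 59.90 · log₁₀(0.04083)
= 59.90 · (-1.3890) = -83.20 mV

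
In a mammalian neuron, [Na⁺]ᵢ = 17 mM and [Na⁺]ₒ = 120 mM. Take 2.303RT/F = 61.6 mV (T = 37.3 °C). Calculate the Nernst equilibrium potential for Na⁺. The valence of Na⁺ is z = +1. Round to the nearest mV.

52 mV

E = (61.6/z) · log₁₀([Na⁺]_out/[Na⁺]_in) with z = +1.
= (61.6/1) · log₁₀(120/17) = 61.60 · log₁₀(7.059)
= 61.60 · (0.8487) = 52.28 mV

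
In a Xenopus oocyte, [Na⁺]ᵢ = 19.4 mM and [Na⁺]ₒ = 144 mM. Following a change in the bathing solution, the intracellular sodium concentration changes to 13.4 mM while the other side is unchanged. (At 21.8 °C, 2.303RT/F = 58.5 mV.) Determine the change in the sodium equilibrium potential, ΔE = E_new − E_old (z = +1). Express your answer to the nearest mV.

9 mV

E_old = (58.5/1)·log₁₀(144/19.4) = 50.93 mV
E_new = (58.5/1)·log₁₀(144/13.4) = 60.33 mV
ΔE = 60.33 − (50.93) = 9.40 mV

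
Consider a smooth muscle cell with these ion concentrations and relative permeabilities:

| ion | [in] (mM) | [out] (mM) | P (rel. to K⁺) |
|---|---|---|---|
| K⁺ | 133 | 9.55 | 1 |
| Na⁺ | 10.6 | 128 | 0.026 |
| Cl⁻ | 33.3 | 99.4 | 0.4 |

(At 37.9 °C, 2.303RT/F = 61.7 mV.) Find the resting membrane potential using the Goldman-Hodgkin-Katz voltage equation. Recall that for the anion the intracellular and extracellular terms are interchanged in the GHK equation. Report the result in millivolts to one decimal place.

Vm = 61.7 · log₁₀[(Σ P·[cation]ₒ + Σ P·[anion]ᵢ) / (Σ P·[cation]ᵢ + Σ P·[anion]ₒ)]
Numerator = 1×9.55 + 0.026×128 + 0.4×33.3 = 26.2
Denominator = 1×133 + 0.026×10.6 + 0.4×99.4 = 173
Vm = 61.7 · log₁₀(0.1514) = 61.7 × (-0.8199) = -50.59 mV

-50.6 mV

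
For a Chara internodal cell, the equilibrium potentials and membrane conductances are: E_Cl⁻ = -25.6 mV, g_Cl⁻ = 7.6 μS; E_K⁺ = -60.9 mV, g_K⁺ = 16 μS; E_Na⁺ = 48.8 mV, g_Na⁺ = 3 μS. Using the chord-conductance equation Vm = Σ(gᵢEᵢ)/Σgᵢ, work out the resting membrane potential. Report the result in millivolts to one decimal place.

Σ gᵢEᵢ = 7.6·(-25.6) + 16·(-60.9) + 3·(48.8) = -1022.56
Σ gᵢ = 7.6 + 16 + 3 = 26.6
Vm = -1022.56 / 26.6 = -38.44 mV

-38.4 mV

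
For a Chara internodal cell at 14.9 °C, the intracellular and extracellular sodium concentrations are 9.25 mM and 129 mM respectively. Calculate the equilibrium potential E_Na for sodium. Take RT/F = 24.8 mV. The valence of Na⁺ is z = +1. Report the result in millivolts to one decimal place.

E = (24.8/z) · ln([Na⁺]_out/[Na⁺]_in) with z = +1.
= (24.8/1) · ln(129/9.25) = 24.80 · ln(13.95)
= 24.80 · (2.6352) = 65.35 mV

65.4 mV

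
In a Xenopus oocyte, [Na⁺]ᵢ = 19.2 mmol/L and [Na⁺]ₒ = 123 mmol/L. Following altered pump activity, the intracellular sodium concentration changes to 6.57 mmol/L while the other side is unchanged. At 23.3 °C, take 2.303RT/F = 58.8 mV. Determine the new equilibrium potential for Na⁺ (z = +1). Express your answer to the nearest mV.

After the shift: [Na⁺]_out = 123, [Na⁺]_in = 6.57 mmol/L.
E_new = (58.8/1)·log₁₀(123/6.57) = 58.80 · (1.2723) = 74.81 mV

75 mV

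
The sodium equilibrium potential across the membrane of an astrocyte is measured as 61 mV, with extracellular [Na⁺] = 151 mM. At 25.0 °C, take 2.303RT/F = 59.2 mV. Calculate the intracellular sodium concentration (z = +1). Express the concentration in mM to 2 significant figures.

Nernst: E = (59.2/1) · log₁₀([out]/[in]), so log₁₀([out]/[in]) = 61.0 × 1 / 59.2 = 1.0304.
[out]/[in] = 10^(1.0304) = 10.73.
[in] = 151 / 10.73 = 14.08 mM.

14 mM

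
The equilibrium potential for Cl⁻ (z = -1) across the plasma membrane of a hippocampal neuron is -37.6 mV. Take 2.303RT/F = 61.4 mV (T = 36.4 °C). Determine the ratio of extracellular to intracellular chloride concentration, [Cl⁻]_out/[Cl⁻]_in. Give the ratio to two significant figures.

4.1

log₁₀([out]/[in]) = E·z/(61.4) = -37.6 × -1 / 61.4 = 0.6124
[out]/[in] = 10^(0.6124) = 4.096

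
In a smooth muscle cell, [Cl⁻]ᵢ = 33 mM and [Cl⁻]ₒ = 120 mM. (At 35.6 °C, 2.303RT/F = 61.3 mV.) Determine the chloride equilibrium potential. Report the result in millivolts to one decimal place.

E = (61.3/z) · log₁₀([Cl⁻]_out/[Cl⁻]_in) with z = -1.
For an anion, dividing by z = -1 reverses the sign.
= (61.3/-1) · log₁₀(120/33) = -61.30 · log₁₀(3.636)
= -61.30 · (0.5607) = -34.37 mV

-34.4 mV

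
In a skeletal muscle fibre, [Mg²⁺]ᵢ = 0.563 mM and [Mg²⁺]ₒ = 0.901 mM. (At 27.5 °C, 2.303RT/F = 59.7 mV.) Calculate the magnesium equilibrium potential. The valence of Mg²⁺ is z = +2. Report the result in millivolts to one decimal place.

6.1 mV

E = (59.7/z) · log₁₀([Mg²⁺]_out/[Mg²⁺]_in) with z = +2.
= (59.7/2) · log₁₀(0.901/0.563) = 29.85 · log₁₀(1.6)
= 29.85 · (0.2042) = 6.10 mV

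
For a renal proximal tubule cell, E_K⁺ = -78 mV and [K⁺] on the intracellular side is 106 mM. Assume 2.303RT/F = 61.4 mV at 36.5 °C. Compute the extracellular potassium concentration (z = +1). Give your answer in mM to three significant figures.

5.69 mM

Nernst: E = (61.4/1) · log₁₀([out]/[in]), so log₁₀([out]/[in]) = -78.0 × 1 / 61.4 = -1.2704.
[out]/[in] = 10^(-1.2704) = 0.05366.
[out] = 0.05366 × 106 = 5.688 mM.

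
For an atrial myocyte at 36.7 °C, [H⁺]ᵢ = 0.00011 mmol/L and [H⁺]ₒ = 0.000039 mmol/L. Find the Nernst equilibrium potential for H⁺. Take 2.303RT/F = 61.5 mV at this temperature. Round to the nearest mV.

E = (61.5/z) · log₁₀([H⁺]_out/[H⁺]_in) with z = +1.
= (61.5/1) · log₁₀(0.000039/0.00011) = 61.50 · log₁₀(0.3545)
= 61.50 · (-0.4503) = -27.70 mV

-28 mV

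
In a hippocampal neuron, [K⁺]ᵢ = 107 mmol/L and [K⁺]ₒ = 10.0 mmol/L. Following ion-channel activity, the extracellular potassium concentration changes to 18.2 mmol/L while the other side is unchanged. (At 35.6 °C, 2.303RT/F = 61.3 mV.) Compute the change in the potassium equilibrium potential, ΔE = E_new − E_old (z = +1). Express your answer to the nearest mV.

16 mV

E_old = (61.3/1)·log₁₀(10.0/107) = -63.10 mV
E_new = (61.3/1)·log₁₀(18.2/107) = -47.16 mV
ΔE = -47.16 − (-63.10) = 15.94 mV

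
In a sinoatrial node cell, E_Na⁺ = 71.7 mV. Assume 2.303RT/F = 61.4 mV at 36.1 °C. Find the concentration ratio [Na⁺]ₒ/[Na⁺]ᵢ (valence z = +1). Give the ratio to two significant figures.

log₁₀([out]/[in]) = E·z/(61.4) = 71.7 × 1 / 61.4 = 1.1678
[out]/[in] = 10^(1.1678) = 14.71

15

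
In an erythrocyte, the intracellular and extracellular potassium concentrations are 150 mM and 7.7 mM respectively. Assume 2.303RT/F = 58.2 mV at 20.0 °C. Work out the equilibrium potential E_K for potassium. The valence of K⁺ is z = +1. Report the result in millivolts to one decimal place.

E = (58.2/z) · log₁₀([K⁺]_out/[K⁺]_in) with z = +1.
= (58.2/1) · log₁₀(7.7/150) = 58.20 · log₁₀(0.05133)
= 58.20 · (-1.2896) = -75.05 mV

-75.1 mV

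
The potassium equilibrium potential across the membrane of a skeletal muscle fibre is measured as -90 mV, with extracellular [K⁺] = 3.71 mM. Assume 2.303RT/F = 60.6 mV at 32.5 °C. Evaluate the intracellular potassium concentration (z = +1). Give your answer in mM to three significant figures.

113 mM

Nernst: E = (60.6/1) · log₁₀([out]/[in]), so log₁₀([out]/[in]) = -90.0 × 1 / 60.6 = -1.4851.
[out]/[in] = 10^(-1.4851) = 0.03272.
[in] = 3.71 / 0.03272 = 113.4 mM.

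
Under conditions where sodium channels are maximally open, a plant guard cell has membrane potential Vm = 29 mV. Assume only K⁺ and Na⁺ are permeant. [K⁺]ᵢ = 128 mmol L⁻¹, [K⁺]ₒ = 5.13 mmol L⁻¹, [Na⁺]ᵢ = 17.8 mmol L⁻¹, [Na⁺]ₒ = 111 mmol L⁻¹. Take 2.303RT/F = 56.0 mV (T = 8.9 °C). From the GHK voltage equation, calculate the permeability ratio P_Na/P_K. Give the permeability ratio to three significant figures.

Let α = P_Na/P_K. GHK: Vm = 56.0·log₁₀[(Kₒ + α·Naₒ)/(Kᵢ + α·Naᵢ)].
10^(Vm/56.0) = 10^(29.0/56.0) = 3.295
So 3.295·(Kᵢ + α·Naᵢ) = Kₒ + α·Naₒ → α = (3.295·128.0 − 5.13) / (111.0 − 3.295·17.8)
α = (421.8 − 5.13) / (111.0 − 58.65) = 416.6/52.35 = 7.959

7.96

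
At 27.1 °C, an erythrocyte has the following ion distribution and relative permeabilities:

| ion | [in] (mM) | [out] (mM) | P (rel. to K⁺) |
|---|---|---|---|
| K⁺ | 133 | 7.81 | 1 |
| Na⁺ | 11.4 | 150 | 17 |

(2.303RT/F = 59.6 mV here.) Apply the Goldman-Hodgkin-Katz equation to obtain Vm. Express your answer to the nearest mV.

53 mV

Vm = 59.6 · log₁₀[(Σ P·[cation]ₒ + Σ P·[anion]ᵢ) / (Σ P·[cation]ᵢ + Σ P·[anion]ₒ)]
Numerator = 1×7.81 + 17×150 = 2558
Denominator = 1×133 + 17×11.4 = 326.8
Vm = 59.6 · log₁₀(7.8268) = 59.6 × (0.8936) = 53.26 mV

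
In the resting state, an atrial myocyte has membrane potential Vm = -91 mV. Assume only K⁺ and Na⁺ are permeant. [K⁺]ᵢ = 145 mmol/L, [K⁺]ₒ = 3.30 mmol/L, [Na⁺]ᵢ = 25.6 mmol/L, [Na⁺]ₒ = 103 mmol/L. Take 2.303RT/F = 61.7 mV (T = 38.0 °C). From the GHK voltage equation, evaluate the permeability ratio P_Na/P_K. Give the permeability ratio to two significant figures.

Let α = P_Na/P_K. GHK: Vm = 61.7·log₁₀[(Kₒ + α·Naₒ)/(Kᵢ + α·Naᵢ)].
10^(Vm/61.7) = 10^(-91.0/61.7) = 0.033506
So 0.033506·(Kᵢ + α·Naᵢ) = Kₒ + α·Naₒ → α = (0.033506·145.0 − 3.3) / (103.0 − 0.033506·25.6)
α = (4.858 − 3.3) / (103.0 − 0.8578) = 1.558/102.1 = 0.01526

0.015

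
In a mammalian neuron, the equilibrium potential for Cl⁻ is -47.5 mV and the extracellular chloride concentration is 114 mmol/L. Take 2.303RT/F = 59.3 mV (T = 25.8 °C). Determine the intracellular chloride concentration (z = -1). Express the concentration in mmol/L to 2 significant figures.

18 mmol/L

Nernst: E = (59.3/-1) · log₁₀([out]/[in]), so log₁₀([out]/[in]) = -47.5 × -1 / 59.3 = 0.8010.
[out]/[in] = 10^(0.8010) = 6.324.
[in] = 114 / 6.324 = 18.03 mmol/L.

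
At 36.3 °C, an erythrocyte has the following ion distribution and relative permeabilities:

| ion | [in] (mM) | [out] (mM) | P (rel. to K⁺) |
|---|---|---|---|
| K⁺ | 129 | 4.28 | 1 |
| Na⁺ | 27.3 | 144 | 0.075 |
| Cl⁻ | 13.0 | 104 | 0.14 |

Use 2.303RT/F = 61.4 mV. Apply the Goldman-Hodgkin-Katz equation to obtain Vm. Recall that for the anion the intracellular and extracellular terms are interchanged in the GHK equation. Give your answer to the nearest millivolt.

Vm = 61.4 · log₁₀[(Σ P·[cation]ₒ + Σ P·[anion]ᵢ) / (Σ P·[cation]ᵢ + Σ P·[anion]ₒ)]
Numerator = 1×4.28 + 0.075×144 + 0.14×13.0 = 16.9
Denominator = 1×129 + 0.075×27.3 + 0.14×104 = 145.6
Vm = 61.4 · log₁₀(0.11607) = 61.4 × (-0.9353) = -57.43 mV

-57 mV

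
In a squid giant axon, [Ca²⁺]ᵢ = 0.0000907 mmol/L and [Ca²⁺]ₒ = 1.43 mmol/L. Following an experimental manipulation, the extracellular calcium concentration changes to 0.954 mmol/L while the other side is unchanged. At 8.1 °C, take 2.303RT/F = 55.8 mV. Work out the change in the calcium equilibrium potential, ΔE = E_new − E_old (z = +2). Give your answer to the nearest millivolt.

-5 mV

E_old = (55.8/2)·log₁₀(1.43/0.0000907) = 117.12 mV
E_new = (55.8/2)·log₁₀(0.954/0.0000907) = 112.21 mV
ΔE = 112.21 − (117.12) = -4.90 mV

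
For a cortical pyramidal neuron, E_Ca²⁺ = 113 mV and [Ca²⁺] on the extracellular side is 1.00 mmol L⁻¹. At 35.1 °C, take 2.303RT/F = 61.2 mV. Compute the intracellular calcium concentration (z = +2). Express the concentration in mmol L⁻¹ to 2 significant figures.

Nernst: E = (61.2/2) · log₁₀([out]/[in]), so log₁₀([out]/[in]) = 113.0 × 2 / 61.2 = 3.6928.
[out]/[in] = 10^(3.6928) = 4930.
[in] = 1.00 / 4930 = 0.0002029 mmol L⁻¹.

0.00020 mmol L⁻¹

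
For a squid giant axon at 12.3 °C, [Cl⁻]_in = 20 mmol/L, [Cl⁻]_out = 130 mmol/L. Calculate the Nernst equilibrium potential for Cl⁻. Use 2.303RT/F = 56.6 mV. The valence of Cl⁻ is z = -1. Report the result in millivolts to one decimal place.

E = (56.6/z) · log₁₀([Cl⁻]_out/[Cl⁻]_in) with z = -1.
For an anion, dividing by z = -1 reverses the sign.
= (56.6/-1) · log₁₀(130/20) = -56.60 · log₁₀(6.5)
= -56.60 · (0.8129) = -46.01 mV

-46.0 mV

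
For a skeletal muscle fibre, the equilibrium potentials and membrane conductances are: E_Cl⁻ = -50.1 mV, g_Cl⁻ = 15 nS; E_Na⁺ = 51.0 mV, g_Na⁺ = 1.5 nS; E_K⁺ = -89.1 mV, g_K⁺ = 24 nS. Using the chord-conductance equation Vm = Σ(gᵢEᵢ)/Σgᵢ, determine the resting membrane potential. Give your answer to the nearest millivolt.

Σ gᵢEᵢ = 15·(-50.1) + 1.5·(51.0) + 24·(-89.1) = -2813.40
Σ gᵢ = 15 + 1.5 + 24 = 40.5
Vm = -2813.40 / 40.5 = -69.47 mV

-69 mV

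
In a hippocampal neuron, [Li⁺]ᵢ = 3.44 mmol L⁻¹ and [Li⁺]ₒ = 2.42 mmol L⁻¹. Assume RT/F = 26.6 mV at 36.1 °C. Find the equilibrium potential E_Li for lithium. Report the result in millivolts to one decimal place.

-9.4 mV

E = (26.6/z) · ln([Li⁺]_out/[Li⁺]_in) with z = +1.
= (26.6/1) · ln(2.42/3.44) = 26.60 · ln(0.7035)
= 26.60 · (-0.3517) = -9.36 mV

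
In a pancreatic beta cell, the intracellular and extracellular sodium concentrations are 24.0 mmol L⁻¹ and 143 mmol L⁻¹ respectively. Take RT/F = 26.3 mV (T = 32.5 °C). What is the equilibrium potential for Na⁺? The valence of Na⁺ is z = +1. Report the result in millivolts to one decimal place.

E = (26.3/z) · ln([Na⁺]_out/[Na⁺]_in) with z = +1.
= (26.3/1) · ln(143/24.0) = 26.30 · ln(5.958)
= 26.30 · (1.7848) = 46.94 mV

46.9 mV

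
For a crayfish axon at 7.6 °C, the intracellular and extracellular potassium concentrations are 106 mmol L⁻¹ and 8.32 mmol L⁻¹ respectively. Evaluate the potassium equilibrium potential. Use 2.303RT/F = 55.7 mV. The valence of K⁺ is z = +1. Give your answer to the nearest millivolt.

-62 mV

E = (55.7/z) · log₁₀([K⁺]_out/[K⁺]_in) with z = +1.
= (55.7/1) · log₁₀(8.32/106) = 55.70 · log₁₀(0.07849)
= 55.70 · (-1.1052) = -61.56 mV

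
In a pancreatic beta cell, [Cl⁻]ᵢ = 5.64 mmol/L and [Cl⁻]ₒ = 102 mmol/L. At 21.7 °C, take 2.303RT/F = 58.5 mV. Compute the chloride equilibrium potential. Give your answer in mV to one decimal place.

E = (58.5/z) · log₁₀([Cl⁻]_out/[Cl⁻]_in) with z = -1.
For an anion, dividing by z = -1 reverses the sign.
= (58.5/-1) · log₁₀(102/5.64) = -58.50 · log₁₀(18.09)
= -58.50 · (1.2573) = -73.55 mV

-73.6 mV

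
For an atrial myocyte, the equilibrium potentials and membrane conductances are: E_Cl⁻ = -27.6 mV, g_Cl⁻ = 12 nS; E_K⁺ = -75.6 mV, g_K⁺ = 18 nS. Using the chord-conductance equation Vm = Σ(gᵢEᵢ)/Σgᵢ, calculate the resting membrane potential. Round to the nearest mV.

Σ gᵢEᵢ = 12·(-27.6) + 18·(-75.6) = -1692.00
Σ gᵢ = 12 + 18 = 30
Vm = -1692.00 / 30 = -56.40 mV

-56 mV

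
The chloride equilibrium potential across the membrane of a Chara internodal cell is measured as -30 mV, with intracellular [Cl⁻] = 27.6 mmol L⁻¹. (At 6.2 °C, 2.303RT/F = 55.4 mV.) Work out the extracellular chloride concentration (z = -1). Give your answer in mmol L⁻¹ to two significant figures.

96 mmol L⁻¹

Nernst: E = (55.4/-1) · log₁₀([out]/[in]), so log₁₀([out]/[in]) = -30.0 × -1 / 55.4 = 0.5415.
[out]/[in] = 10^(0.5415) = 3.479.
[out] = 3.479 × 27.6 = 96.03 mmol L⁻¹.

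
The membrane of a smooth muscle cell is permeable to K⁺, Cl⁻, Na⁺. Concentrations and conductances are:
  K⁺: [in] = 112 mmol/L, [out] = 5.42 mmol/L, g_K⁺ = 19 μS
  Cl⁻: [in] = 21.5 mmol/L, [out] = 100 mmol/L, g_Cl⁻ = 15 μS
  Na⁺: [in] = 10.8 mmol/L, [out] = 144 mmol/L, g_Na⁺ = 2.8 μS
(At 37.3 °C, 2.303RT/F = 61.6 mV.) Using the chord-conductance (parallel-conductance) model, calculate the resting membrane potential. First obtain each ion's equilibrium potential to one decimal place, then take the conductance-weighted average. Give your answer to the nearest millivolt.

-53 mV

E_K⁺ = (61.6/1)·log₁₀(5.42/112) = -81.0 mV
E_Cl⁻ = (61.6/-1)·log₁₀(100/21.5) = -41.1 mV
E_Na⁺ = (61.6/1)·log₁₀(144/10.8) = 69.3 mV
Vm = (Σ gᵢEᵢ)/(Σ gᵢ) = (19·-81.0 + 15·-41.1 + 2.8·69.3) / (19 + 15 + 2.8)
= -1961.46 / 36.8 = -53.30 mV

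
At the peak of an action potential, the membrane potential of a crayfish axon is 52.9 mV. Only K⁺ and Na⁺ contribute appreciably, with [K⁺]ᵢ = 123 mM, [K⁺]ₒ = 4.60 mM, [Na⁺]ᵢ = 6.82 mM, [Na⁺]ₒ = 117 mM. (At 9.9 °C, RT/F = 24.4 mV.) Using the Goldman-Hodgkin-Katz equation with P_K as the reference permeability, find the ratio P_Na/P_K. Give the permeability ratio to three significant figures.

Let α = P_Na/P_K. GHK: Vm = 24.4·ln[(Kₒ + α·Naₒ)/(Kᵢ + α·Naᵢ)].
e^(Vm/24.4) = e^(52.9/24.4) = 8.7411
So 8.7411·(Kᵢ + α·Naᵢ) = Kₒ + α·Naₒ → α = (8.7411·123.0 − 4.6) / (117.0 − 8.7411·6.82)
α = (1075 − 4.6) / (117.0 − 59.61) = 1071/57.39 = 18.66

18.7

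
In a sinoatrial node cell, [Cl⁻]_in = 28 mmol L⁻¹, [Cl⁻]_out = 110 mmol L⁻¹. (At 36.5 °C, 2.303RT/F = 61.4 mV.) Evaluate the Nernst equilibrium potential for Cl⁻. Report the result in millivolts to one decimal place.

E = (61.4/z) · log₁₀([Cl⁻]_out/[Cl⁻]_in) with z = -1.
For an anion, dividing by z = -1 reverses the sign.
= (61.4/-1) · log₁₀(110/28) = -61.40 · log₁₀(3.929)
= -61.40 · (0.5942) = -36.49 mV

-36.5 mV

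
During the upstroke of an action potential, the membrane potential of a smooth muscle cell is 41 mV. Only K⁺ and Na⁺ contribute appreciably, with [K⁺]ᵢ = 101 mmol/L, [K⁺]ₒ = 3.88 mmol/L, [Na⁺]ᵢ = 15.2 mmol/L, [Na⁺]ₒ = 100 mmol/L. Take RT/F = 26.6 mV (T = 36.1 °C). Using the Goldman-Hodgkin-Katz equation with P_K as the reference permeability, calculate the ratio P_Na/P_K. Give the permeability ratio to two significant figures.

Let α = P_Na/P_K. GHK: Vm = 26.6·ln[(Kₒ + α·Naₒ)/(Kᵢ + α·Naᵢ)].
e^(Vm/26.6) = e^(41.0/26.6) = 4.6709
So 4.6709·(Kᵢ + α·Naᵢ) = Kₒ + α·Naₒ → α = (4.6709·101.0 − 3.88) / (100.0 − 4.6709·15.2)
α = (471.8 − 3.88) / (100.0 − 71) = 467.9/29 = 16.13

16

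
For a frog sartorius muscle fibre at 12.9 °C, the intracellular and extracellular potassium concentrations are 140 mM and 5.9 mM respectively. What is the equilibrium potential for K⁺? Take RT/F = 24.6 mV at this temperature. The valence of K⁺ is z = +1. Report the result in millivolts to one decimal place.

-77.9 mV

E = (24.6/z) · ln([K⁺]_out/[K⁺]_in) with z = +1.
= (24.6/1) · ln(5.9/140) = 24.60 · ln(0.04214)
= 24.60 · (-3.1667) = -77.90 mV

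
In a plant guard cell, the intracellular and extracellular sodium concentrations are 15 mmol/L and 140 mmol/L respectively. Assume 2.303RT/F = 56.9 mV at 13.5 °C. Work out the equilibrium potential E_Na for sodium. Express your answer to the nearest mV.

E = (56.9/z) · log₁₀([Na⁺]_out/[Na⁺]_in) with z = +1.
= (56.9/1) · log₁₀(140/15) = 56.90 · log₁₀(9.333)
= 56.90 · (0.9700) = 55.20 mV

55 mV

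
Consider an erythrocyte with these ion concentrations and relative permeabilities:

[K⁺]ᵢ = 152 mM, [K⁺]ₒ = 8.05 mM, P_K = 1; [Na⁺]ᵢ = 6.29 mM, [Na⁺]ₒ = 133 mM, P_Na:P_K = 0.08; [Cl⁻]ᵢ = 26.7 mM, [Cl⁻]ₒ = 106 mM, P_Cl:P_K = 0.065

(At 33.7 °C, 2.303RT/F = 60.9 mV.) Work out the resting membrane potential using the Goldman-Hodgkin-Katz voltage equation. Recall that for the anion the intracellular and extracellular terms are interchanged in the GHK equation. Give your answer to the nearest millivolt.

-54 mV

Vm = 60.9 · log₁₀[(Σ P·[cation]ₒ + Σ P·[anion]ᵢ) / (Σ P·[cation]ᵢ + Σ P·[anion]ₒ)]
Numerator = 1×8.05 + 0.08×133 + 0.065×26.7 = 20.43
Denominator = 1×152 + 0.08×6.29 + 0.065×106 = 159.4
Vm = 60.9 · log₁₀(0.12815) = 60.9 × (-0.8923) = -54.34 mV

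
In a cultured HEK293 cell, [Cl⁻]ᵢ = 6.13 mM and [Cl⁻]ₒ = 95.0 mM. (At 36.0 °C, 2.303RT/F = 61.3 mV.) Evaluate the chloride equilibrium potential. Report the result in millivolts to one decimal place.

E = (61.3/z) · log₁₀([Cl⁻]_out/[Cl⁻]_in) with z = -1.
For an anion, dividing by z = -1 reverses the sign.
= (61.3/-1) · log₁₀(95.0/6.13) = -61.30 · log₁₀(15.5)
= -61.30 · (1.1903) = -72.96 mV

-73.0 mV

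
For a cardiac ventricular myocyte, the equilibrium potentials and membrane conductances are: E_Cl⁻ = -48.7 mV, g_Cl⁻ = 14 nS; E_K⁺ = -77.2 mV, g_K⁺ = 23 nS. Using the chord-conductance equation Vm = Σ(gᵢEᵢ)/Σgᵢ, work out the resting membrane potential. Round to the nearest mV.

Σ gᵢEᵢ = 14·(-48.7) + 23·(-77.2) = -2457.40
Σ gᵢ = 14 + 23 = 37
Vm = -2457.40 / 37 = -66.42 mV

-66 mV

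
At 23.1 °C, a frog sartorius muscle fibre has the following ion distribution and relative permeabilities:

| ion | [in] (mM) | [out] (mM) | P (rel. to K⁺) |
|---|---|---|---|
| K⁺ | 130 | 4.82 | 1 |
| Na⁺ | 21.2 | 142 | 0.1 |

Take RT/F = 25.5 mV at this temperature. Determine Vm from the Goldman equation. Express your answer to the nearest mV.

-49 mV

Vm = 25.5 · ln[(Σ P·[cation]ₒ + Σ P·[anion]ᵢ) / (Σ P·[cation]ᵢ + Σ P·[anion]ₒ)]
Numerator = 1×4.82 + 0.1×142 = 19.02
Denominator = 1×130 + 0.1×21.2 = 132.1
Vm = 25.5 · ln(0.14396) = 25.5 × (-1.9382) = -49.42 mV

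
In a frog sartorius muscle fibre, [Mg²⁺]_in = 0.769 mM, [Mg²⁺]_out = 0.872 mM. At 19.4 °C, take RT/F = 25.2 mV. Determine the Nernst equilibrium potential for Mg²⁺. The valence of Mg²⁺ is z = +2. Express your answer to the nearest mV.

2 mV

E = (25.2/z) · ln([Mg²⁺]_out/[Mg²⁺]_in) with z = +2.
= (25.2/2) · ln(0.872/0.769) = 12.60 · ln(1.134)
= 12.60 · (0.1257) = 1.58 mV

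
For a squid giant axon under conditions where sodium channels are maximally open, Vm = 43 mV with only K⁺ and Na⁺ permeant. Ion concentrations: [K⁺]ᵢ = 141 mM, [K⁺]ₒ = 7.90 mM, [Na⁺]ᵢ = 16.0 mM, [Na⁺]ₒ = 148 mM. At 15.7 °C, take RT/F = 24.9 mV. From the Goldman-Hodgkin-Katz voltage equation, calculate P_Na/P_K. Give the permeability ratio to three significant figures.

13.5

Let α = P_Na/P_K. GHK: Vm = 24.9·ln[(Kₒ + α·Naₒ)/(Kᵢ + α·Naᵢ)].
e^(Vm/24.9) = e^(43.0/24.9) = 5.6232
So 5.6232·(Kᵢ + α·Naᵢ) = Kₒ + α·Naₒ → α = (5.6232·141.0 − 7.9) / (148.0 − 5.6232·16.0)
α = (792.9 − 7.9) / (148.0 − 89.97) = 785/58.03 = 13.53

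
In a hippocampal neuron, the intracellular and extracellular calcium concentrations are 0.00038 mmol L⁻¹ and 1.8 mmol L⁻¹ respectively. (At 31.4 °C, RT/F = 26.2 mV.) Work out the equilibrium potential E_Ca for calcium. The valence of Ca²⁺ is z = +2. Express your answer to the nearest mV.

111 mV

E = (26.2/z) · ln([Ca²⁺]_out/[Ca²⁺]_in) with z = +2.
= (26.2/2) · ln(1.8/0.00038) = 13.10 · ln(4737)
= 13.10 · (8.4631) = 110.87 mV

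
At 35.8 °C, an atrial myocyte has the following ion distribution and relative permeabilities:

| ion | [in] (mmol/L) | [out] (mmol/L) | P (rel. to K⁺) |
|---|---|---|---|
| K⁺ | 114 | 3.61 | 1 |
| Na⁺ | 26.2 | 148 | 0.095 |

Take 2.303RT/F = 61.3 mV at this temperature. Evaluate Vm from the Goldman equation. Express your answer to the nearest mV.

-50 mV

Vm = 61.3 · log₁₀[(Σ P·[cation]ₒ + Σ P·[anion]ᵢ) / (Σ P·[cation]ᵢ + Σ P·[anion]ₒ)]
Numerator = 1×3.61 + 0.095×148 = 17.67
Denominator = 1×114 + 0.095×26.2 = 116.5
Vm = 61.3 · log₁₀(0.15169) = 61.3 × (-0.8190) = -50.21 mV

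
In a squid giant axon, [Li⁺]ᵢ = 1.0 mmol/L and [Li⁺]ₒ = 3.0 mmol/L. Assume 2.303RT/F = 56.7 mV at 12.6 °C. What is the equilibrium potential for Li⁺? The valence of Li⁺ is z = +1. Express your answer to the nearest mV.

27 mV

E = (56.7/z) · log₁₀([Li⁺]_out/[Li⁺]_in) with z = +1.
= (56.7/1) · log₁₀(3.0/1.0) = 56.70 · log₁₀(3)
= 56.70 · (0.4771) = 27.05 mV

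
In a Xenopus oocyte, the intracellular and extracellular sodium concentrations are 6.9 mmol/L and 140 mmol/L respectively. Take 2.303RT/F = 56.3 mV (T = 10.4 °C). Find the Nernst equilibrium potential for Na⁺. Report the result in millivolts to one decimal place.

73.6 mV

E = (56.3/z) · log₁₀([Na⁺]_out/[Na⁺]_in) with z = +1.
= (56.3/1) · log₁₀(140/6.9) = 56.30 · log₁₀(20.29)
= 56.30 · (1.3073) = 73.60 mV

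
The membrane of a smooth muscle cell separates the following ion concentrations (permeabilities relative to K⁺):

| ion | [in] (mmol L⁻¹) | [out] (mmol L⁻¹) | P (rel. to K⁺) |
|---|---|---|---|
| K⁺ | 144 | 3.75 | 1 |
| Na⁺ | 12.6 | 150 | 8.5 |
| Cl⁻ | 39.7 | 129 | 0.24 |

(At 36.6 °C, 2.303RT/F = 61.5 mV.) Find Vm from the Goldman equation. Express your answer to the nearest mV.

Vm = 61.5 · log₁₀[(Σ P·[cation]ₒ + Σ P·[anion]ᵢ) / (Σ P·[cation]ᵢ + Σ P·[anion]ₒ)]
Numerator = 1×3.75 + 8.5×150 + 0.24×39.7 = 1288
Denominator = 1×144 + 8.5×12.6 + 0.24×129 = 282.1
Vm = 61.5 · log₁₀(4.5674) = 61.5 × (0.6597) = 40.57 mV

41 mV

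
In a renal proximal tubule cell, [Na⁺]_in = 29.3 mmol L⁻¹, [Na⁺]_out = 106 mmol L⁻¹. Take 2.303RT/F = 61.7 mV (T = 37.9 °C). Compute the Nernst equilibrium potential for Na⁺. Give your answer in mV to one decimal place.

34.5 mV

E = (61.7/z) · log₁₀([Na⁺]_out/[Na⁺]_in) with z = +1.
= (61.7/1) · log₁₀(106/29.3) = 61.70 · log₁₀(3.618)
= 61.70 · (0.5584) = 34.46 mV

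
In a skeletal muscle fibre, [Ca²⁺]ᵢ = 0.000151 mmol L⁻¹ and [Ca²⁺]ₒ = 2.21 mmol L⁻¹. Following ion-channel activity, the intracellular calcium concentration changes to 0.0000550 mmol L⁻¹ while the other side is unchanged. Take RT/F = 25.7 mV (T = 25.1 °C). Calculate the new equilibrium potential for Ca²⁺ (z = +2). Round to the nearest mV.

After the shift: [Ca²⁺]_out = 2.21, [Ca²⁺]_in = 0.0000550 mmol L⁻¹.
E_new = (25.7/2)·ln(2.21/0.0000550) = 12.85 · (10.6012) = 136.23 mV

136 mV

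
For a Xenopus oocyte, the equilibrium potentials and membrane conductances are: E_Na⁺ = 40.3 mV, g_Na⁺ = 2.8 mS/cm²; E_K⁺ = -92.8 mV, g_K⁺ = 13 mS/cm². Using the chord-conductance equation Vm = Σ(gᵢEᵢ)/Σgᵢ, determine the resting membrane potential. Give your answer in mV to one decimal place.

Σ gᵢEᵢ = 2.8·(40.3) + 13·(-92.8) = -1093.56
Σ gᵢ = 2.8 + 13 = 15.8
Vm = -1093.56 / 15.8 = -69.21 mV

-69.2 mV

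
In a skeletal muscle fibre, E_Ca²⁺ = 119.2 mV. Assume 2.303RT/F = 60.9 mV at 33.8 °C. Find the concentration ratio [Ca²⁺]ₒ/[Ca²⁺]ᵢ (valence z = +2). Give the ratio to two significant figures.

log₁₀([out]/[in]) = E·z/(60.9) = 119.2 × 2 / 60.9 = 3.9146
[out]/[in] = 10^(3.9146) = 8215

8200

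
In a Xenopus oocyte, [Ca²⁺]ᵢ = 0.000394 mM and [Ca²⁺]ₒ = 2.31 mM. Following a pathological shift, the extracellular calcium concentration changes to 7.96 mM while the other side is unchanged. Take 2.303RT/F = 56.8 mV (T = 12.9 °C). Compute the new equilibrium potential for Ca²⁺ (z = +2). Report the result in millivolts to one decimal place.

122.3 mV

After the shift: [Ca²⁺]_out = 7.96, [Ca²⁺]_in = 0.000394 mM.
E_new = (56.8/2)·log₁₀(7.96/0.000394) = 28.40 · (4.3054) = 122.27 mV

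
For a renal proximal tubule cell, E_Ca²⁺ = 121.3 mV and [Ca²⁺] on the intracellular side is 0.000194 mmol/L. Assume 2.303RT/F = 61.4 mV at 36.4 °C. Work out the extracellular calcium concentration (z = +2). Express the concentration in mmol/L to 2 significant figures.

1.7 mmol/L

Nernst: E = (61.4/2) · log₁₀([out]/[in]), so log₁₀([out]/[in]) = 121.3 × 2 / 61.4 = 3.9511.
[out]/[in] = 10^(3.9511) = 8936.
[out] = 8936 × 0.000194 = 1.734 mmol/L.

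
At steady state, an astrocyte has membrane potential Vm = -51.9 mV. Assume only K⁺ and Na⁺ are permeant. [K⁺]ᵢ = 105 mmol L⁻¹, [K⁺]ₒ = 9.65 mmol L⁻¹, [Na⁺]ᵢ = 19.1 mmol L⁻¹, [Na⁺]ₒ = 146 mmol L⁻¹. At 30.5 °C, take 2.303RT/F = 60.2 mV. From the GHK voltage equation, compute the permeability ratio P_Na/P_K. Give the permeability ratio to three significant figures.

0.0333

Let α = P_Na/P_K. GHK: Vm = 60.2·log₁₀[(Kₒ + α·Naₒ)/(Kᵢ + α·Naᵢ)].
10^(Vm/60.2) = 10^(-51.9/60.2) = 0.13736
So 0.13736·(Kᵢ + α·Naᵢ) = Kₒ + α·Naₒ → α = (0.13736·105.0 − 9.65) / (146.0 − 0.13736·19.1)
α = (14.42 − 9.65) / (146.0 − 2.624) = 4.773/143.4 = 0.03329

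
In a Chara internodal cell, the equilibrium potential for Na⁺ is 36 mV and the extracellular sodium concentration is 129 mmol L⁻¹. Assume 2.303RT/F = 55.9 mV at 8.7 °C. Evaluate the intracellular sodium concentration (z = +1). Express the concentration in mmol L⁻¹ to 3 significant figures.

29.3 mmol L⁻¹

Nernst: E = (55.9/1) · log₁₀([out]/[in]), so log₁₀([out]/[in]) = 36.0 × 1 / 55.9 = 0.6440.
[out]/[in] = 10^(0.6440) = 4.406.
[in] = 129 / 4.406 = 29.28 mmol L⁻¹.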